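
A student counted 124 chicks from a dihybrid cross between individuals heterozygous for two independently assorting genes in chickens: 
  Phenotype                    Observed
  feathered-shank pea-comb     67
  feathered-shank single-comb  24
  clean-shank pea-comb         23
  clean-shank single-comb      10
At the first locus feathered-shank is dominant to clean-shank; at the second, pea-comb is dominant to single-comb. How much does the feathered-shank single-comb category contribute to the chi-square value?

A dihybrid F₂ with independent assortment and complete dominance at both loci gives a 9:3:3:1 phenotypic ratio.
Expected counts for N = 124 under a 9:3:3:1 ratio (total parts = 16):
  feathered-shank pea-comb: 124 × 9/16 = 69.75
  feathered-shank single-comb: 124 × 3/16 = 23.25
  clean-shank pea-comb: 124 × 3/16 = 23.25
  clean-shank single-comb: 124 × 1/16 = 7.75
Contribution of feathered-shank single-comb: (24 − 23.25)² / 23.25 = 0.0242

0.024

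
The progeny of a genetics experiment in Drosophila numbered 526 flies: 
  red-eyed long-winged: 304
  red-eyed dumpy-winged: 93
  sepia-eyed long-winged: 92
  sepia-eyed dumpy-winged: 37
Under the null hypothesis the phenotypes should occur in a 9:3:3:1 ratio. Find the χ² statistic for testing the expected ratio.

1.507

The 9:3:3:1 ratio has 16 parts, so with N = 526 the expected counts are:
  red-eyed long-winged: 526 × 9/16 = 295.875
  red-eyed dumpy-winged: 526 × 3/16 = 98.625
  sepia-eyed long-winged: 526 × 3/16 = 98.625
  sepia-eyed dumpy-winged: 526 × 1/16 = 32.875
χ² = Σ (O − E)² / E
  red-eyed long-winged: (304 − 295.875)² / 295.875 = 0.2231
  red-eyed dumpy-winged: (93 − 98.625)² / 98.625 = 0.3208
  sepia-eyed long-winged: (92 − 98.625)² / 98.625 = 0.4450
  sepia-eyed dumpy-winged: (37 − 32.875)² / 32.875 = 0.5176
χ² = 0.2231 + 0.3208 + 0.4450 + 0.5176 = 1.5065 ≈ 1.507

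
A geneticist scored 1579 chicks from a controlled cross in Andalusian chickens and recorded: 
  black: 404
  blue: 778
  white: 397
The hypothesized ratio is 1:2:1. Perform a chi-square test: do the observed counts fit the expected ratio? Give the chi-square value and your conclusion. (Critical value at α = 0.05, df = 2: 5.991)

0.397; consistent

Expected counts for N = 1579 under a 1:2:1 ratio (total parts = 4):
  black: 1579 × 1/4 = 394.75
  blue: 1579 × 2/4 = 789.5
  white: 1579 × 1/4 = 394.75
χ² = Σ (O − E)² / E
  black: (404 − 394.75)² / 394.75 = 0.2168
  blue: (778 − 789.5)² / 789.5 = 0.1675
  white: (397 − 394.75)² / 394.75 = 0.0128
χ² = 0.2168 + 0.1675 + 0.0128 = 0.3971 ≈ 0.397
Degrees of freedom = 3 − 1 = 2; critical value at α = 0.05 is 5.991.
Since 0.397 < 5.991, we fail to reject the null hypothesis — the data are consistent with the 1:2:1 ratio.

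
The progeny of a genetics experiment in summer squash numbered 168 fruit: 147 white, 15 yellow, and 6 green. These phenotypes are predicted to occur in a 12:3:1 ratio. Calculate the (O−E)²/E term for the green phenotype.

1.929

Expected counts for N = 168 under a 12:3:1 ratio (total parts = 16):
  white: 168 × 12/16 = 126
  yellow: 168 × 3/16 = 31.5
  green: 168 × 1/16 = 10.5
Contribution of green: (6 − 10.5)² / 10.5 = 1.9286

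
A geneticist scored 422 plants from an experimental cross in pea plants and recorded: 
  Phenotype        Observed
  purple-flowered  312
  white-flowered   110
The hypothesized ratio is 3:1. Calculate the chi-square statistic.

0.256

The 3:1 ratio has 4 parts, so with N = 422 the expected counts are:
  purple-flowered: 422 × 3/4 = 316.5
  white-flowered: 422 × 1/4 = 105.5
χ² = Σ (O − E)² / E
  purple-flowered: (312 − 316.5)² / 316.5 = 0.0640
  white-flowered: (110 − 105.5)² / 105.5 = 0.1919
χ² = 0.0640 + 0.1919 = 0.2559 ≈ 0.256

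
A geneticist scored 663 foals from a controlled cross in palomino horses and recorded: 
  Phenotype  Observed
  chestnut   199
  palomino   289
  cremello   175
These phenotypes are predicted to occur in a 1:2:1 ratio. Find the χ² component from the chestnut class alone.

6.670

Under the 1:2:1 hypothesis (Σ ratio = 4, N = 663):
  chestnut: 663 × 1/4 = 165.75
  palomino: 663 × 2/4 = 331.5
  cremello: 663 × 1/4 = 165.75
Contribution of chestnut: (199 − 165.75)² / 165.75 = 6.6701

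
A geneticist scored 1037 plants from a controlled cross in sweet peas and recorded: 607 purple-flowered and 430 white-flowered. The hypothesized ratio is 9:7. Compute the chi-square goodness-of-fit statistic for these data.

Total ratio parts = 16. Expected numbers out of 1037:
  purple-flowered: 1037 × 9/16 = 583.3125
  white-flowered: 1037 × 7/16 = 453.6875
χ² = Σ (O − E)² / E
  purple-flowered: (607 − 583.3125)² / 583.3125 = 0.9619
  white-flowered: (430 − 453.6875)² / 453.6875 = 1.2367
χ² = 0.9619 + 1.2367 = 2.1986 ≈ 2.199

2.199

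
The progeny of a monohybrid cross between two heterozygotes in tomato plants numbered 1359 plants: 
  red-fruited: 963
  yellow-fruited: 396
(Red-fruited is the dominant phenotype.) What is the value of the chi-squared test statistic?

For a monohybrid cross between heterozygotes with complete dominance, the expected phenotypic ratio is 3:1.
Total ratio parts = 4. Expected numbers out of 1359:
  red-fruited: 1359 × 3/4 = 1019.25
  yellow-fruited: 1359 × 1/4 = 339.75
χ² = Σ (O − E)² / E
  red-fruited: (963 − 1019.25)² / 1019.25 = 3.1043
  yellow-fruited: (396 − 339.75)² / 339.75 = 9.3129
χ² = 3.1043 + 9.3129 = 12.4172 ≈ 12.417

12.417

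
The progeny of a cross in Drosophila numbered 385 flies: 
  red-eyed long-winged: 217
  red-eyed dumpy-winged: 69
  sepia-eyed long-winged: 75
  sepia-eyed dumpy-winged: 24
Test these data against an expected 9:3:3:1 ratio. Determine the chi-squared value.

0.251

The 9:3:3:1 ratio has 16 parts, so with N = 385 the expected counts are:
  red-eyed long-winged: 385 × 9/16 = 216.5625
  red-eyed dumpy-winged: 385 × 3/16 = 72.1875
  sepia-eyed long-winged: 385 × 3/16 = 72.1875
  sepia-eyed dumpy-winged: 385 × 1/16 = 24.0625
χ² = Σ (O − E)² / E
  red-eyed long-winged: (217 − 216.5625)² / 216.5625 = 0.0009
  red-eyed dumpy-winged: (69 − 72.1875)² / 72.1875 = 0.1407
  sepia-eyed long-winged: (75 − 72.1875)² / 72.1875 = 0.1096
  sepia-eyed dumpy-winged: (24 − 24.0625)² / 24.0625 = 0.0002
χ² = 0.0009 + 0.1407 + 0.1096 + 0.0002 = 0.2514 ≈ 0.251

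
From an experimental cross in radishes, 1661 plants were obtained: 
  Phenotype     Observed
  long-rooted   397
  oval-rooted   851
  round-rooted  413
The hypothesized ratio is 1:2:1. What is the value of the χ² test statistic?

1.320

Under the 1:2:1 hypothesis (Σ ratio = 4, N = 1661):
  long-rooted: 1661 × 1/4 = 415.25
  oval-rooted: 1661 × 2/4 = 830.5
  round-rooted: 1661 × 1/4 = 415.25
χ² = Σ (O − E)² / E
  long-rooted: (397 − 415.25)² / 415.25 = 0.8021
  oval-rooted: (851 − 830.5)² / 830.5 = 0.5060
  round-rooted: (413 − 415.25)² / 415.25 = 0.0122
χ² = 0.8021 + 0.5060 + 0.0122 = 1.3203 ≈ 1.320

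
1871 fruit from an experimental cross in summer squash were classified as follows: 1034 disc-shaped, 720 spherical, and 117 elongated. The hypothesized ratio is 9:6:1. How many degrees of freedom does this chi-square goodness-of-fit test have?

2

A goodness-of-fit test with 3 phenotype classes has df = 3 − 1 = 2.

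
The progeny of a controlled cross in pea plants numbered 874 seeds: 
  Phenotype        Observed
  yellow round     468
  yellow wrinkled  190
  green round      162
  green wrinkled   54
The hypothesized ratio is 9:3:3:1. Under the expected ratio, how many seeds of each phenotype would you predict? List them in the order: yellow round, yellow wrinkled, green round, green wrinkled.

The 9:3:3:1 ratio has 16 parts, so with N = 874 the expected counts are:
  yellow round: 874 × 9/16 = 491.625
  yellow wrinkled: 874 × 3/16 = 163.875
  green round: 874 × 3/16 = 163.875
  green wrinkled: 874 × 1/16 = 54.625

491.625, 163.875, 163.875, 54.625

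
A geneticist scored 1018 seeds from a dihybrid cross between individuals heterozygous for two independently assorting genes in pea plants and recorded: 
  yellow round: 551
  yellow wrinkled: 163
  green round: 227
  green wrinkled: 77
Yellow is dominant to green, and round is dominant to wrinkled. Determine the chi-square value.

14.536

A dihybrid F₂ with independent assortment and complete dominance at both loci gives a 9:3:3:1 phenotypic ratio.
Total ratio parts = 16. Expected numbers out of 1018:
  yellow round: 1018 × 9/16 = 572.625
  yellow wrinkled: 1018 × 3/16 = 190.875
  green round: 1018 × 3/16 = 190.875
  green wrinkled: 1018 × 1/16 = 63.625
χ² = Σ (O − E)² / E
  yellow round: (551 − 572.625)² / 572.625 = 0.8167
  yellow wrinkled: (163 − 190.875)² / 190.875 = 4.0708
  green round: (227 − 190.875)² / 190.875 = 6.8370
  green wrinkled: (77 − 63.625)² / 63.625 = 2.8116
χ² = 0.8167 + 4.0708 + 6.8370 + 2.8116 = 14.5361 ≈ 14.536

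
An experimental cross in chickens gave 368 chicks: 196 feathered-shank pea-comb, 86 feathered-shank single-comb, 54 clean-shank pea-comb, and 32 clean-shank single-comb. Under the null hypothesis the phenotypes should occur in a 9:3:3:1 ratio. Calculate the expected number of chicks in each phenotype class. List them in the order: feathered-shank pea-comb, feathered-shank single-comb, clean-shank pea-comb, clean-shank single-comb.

207, 69, 69, 23

Total ratio parts = 16. Expected numbers out of 368:
  feathered-shank pea-comb: 368 × 9/16 = 207
  feathered-shank single-comb: 368 × 3/16 = 69
  clean-shank pea-comb: 368 × 3/16 = 69
  clean-shank single-comb: 368 × 1/16 = 23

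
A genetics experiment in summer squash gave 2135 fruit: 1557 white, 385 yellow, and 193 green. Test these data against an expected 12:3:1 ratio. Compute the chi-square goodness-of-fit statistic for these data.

28.395

Under the 12:3:1 hypothesis (Σ ratio = 16, N = 2135):
  white: 2135 × 12/16 = 1601.25
  yellow: 2135 × 3/16 = 400.3125
  green: 2135 × 1/16 = 133.4375
χ² = Σ (O − E)² / E
  white: (1557 − 1601.25)² / 1601.25 = 1.2228
  yellow: (385 − 400.3125)² / 400.3125 = 0.5857
  green: (193 − 133.4375)² / 133.4375 = 26.5869
χ² = 1.2228 + 0.5857 + 26.5869 = 28.3954 ≈ 28.395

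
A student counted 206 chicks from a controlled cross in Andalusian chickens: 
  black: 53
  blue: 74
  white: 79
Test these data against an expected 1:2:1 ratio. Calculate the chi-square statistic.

22.893

The 1:2:1 ratio has 4 parts, so with N = 206 the expected counts are:
  black: 206 × 1/4 = 51.5
  blue: 206 × 2/4 = 103
  white: 206 × 1/4 = 51.5
χ² = Σ (O − E)² / E
  black: (53 − 51.5)² / 51.5 = 0.0437
  blue: (74 − 103)² / 103 = 8.1650
  white: (79 − 51.5)² / 51.5 = 14.6845
χ² = 0.0437 + 8.1650 + 14.6845 = 22.8932 ≈ 22.893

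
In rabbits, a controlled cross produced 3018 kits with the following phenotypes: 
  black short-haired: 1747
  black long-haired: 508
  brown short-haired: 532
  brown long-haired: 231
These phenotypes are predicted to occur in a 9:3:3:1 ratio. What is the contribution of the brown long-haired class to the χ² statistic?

9.520

Under the 9:3:3:1 hypothesis (Σ ratio = 16, N = 3018):
  black short-haired: 3018 × 9/16 = 1697.625
  black long-haired: 3018 × 3/16 = 565.875
  brown short-haired: 3018 × 3/16 = 565.875
  brown long-haired: 3018 × 1/16 = 188.625
Contribution of brown long-haired: (231 − 188.625)² / 188.625 = 9.5196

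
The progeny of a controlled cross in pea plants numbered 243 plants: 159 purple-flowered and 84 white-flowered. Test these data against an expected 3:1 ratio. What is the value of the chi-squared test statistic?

The 3:1 ratio has 4 parts, so with N = 243 the expected counts are:
  purple-flowered: 243 × 3/4 = 182.25
  white-flowered: 243 × 1/4 = 60.75
χ² = Σ (O − E)² / E
  purple-flowered: (159 − 182.25)² / 182.25 = 2.9660
  white-flowered: (84 − 60.75)² / 60.75 = 8.8981
χ² = 2.9660 + 8.8981 = 11.8641 ≈ 11.864

11.864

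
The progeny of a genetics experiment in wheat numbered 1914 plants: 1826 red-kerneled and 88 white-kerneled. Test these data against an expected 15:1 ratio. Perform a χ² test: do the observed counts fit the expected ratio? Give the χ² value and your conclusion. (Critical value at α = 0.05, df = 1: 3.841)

8.918; not consistent

Expected counts for N = 1914 under a 15:1 ratio (total parts = 16):
  red-kerneled: 1914 × 15/16 = 1794.375
  white-kerneled: 1914 × 1/16 = 119.625
χ² = Σ (O − E)² / E
  red-kerneled: (1826 − 1794.375)² / 1794.375 = 0.5574
  white-kerneled: (88 − 119.625)² / 119.625 = 8.3606
χ² = 0.5574 + 8.3606 = 8.918
Degrees of freedom = 2 − 1 = 1; critical value at α = 0.05 is 3.841.
Since 8.918 > 3.841, we reject the null hypothesis — the data do not fit the 15:1 ratio.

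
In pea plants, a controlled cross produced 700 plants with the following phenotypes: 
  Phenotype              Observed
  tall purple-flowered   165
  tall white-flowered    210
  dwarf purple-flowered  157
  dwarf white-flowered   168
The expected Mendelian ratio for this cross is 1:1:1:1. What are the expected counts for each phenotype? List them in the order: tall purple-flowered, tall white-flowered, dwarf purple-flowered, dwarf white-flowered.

The 1:1:1:1 ratio has 4 parts, so with N = 700 the expected counts are:
  tall purple-flowered: 700 × 1/4 = 175
  tall white-flowered: 700 × 1/4 = 175
  dwarf purple-flowered: 700 × 1/4 = 175
  dwarf white-flowered: 700 × 1/4 = 175

175, 175, 175, 175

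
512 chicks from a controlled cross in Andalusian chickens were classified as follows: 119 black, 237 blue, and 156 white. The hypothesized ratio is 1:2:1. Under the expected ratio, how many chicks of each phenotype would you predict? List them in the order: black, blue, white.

Total ratio parts = 4. Expected numbers out of 512:
  black: 512 × 1/4 = 128
  blue: 512 × 2/4 = 256
  white: 512 × 1/4 = 128

128, 256, 128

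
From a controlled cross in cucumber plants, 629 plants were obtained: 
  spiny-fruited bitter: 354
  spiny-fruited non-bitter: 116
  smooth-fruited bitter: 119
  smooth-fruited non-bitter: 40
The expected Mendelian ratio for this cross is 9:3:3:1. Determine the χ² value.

Total ratio parts = 16. Expected numbers out of 629:
  spiny-fruited bitter: 629 × 9/16 = 353.8125
  spiny-fruited non-bitter: 629 × 3/16 = 117.9375
  smooth-fruited bitter: 629 × 3/16 = 117.9375
  smooth-fruited non-bitter: 629 × 1/16 = 39.3125
χ² = Σ (O − E)² / E
  spiny-fruited bitter: (354 − 353.8125)² / 353.8125 = 0.0001
  spiny-fruited non-bitter: (116 − 117.9375)² / 117.9375 = 0.0318
  smooth-fruited bitter: (119 − 117.9375)² / 117.9375 = 0.0096
  smooth-fruited non-bitter: (40 − 39.3125)² / 39.3125 = 0.0120
χ² = 0.0001 + 0.0318 + 0.0096 + 0.0120 = 0.0535 ≈ 0.054

0.054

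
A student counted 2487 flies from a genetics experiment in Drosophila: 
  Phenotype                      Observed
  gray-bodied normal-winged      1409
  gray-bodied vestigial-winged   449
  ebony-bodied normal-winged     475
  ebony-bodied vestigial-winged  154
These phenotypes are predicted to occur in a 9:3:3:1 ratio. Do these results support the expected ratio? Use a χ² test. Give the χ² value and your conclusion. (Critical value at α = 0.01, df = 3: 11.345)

0.890; consistent

Expected counts for N = 2487 under a 9:3:3:1 ratio (total parts = 16):
  gray-bodied normal-winged: 2487 × 9/16 = 1398.9375
  gray-bodied vestigial-winged: 2487 × 3/16 = 466.3125
  ebony-bodied normal-winged: 2487 × 3/16 = 466.3125
  ebony-bodied vestigial-winged: 2487 × 1/16 = 155.4375
χ² = Σ (O − E)² / E
  gray-bodied normal-winged: (1409 − 1398.9375)² / 1398.9375 = 0.0724
  gray-bodied vestigial-winged: (449 − 466.3125)² / 466.3125 = 0.6428
  ebony-bodied normal-winged: (475 − 466.3125)² / 466.3125 = 0.1618
  ebony-bodied vestigial-winged: (154 − 155.4375)² / 155.4375 = 0.0133
χ² = 0.0724 + 0.6428 + 0.1618 + 0.0133 = 0.8903 ≈ 0.890
Degrees of freedom = 4 − 1 = 3; critical value at α = 0.01 is 11.345.
Since 0.890 < 11.345, we fail to reject the null hypothesis — the data are consistent with the 9:3:3:1 ratio.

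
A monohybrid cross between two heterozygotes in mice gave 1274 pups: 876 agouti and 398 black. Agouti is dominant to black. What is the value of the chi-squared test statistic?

26.458

For a monohybrid cross between heterozygotes with complete dominance, the expected phenotypic ratio is 3:1.
Under the 3:1 hypothesis (Σ ratio = 4, N = 1274):
  agouti: 1274 × 3/4 = 955.5
  black: 1274 × 1/4 = 318.5
χ² = Σ (O − E)² / E
  agouti: (876 − 955.5)² / 955.5 = 6.6146
  black: (398 − 318.5)² / 318.5 = 19.8438
χ² = 6.6146 + 19.8438 = 26.4584 ≈ 26.458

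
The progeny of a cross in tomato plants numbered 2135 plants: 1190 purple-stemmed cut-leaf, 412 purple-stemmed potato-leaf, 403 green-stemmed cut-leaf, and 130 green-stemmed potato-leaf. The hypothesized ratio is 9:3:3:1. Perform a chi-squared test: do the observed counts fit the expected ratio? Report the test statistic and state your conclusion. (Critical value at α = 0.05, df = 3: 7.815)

0.547; consistent

Total ratio parts = 16. Expected numbers out of 2135:
  purple-stemmed cut-leaf: 2135 × 9/16 = 1200.9375
  purple-stemmed potato-leaf: 2135 × 3/16 = 400.3125
  green-stemmed cut-leaf: 2135 × 3/16 = 400.3125
  green-stemmed potato-leaf: 2135 × 1/16 = 133.4375
χ² = Σ (O − E)² / E
  purple-stemmed cut-leaf: (1190 − 1200.9375)² / 1200.9375 = 0.0996
  purple-stemmed potato-leaf: (412 − 400.3125)² / 400.3125 = 0.3412
  green-stemmed cut-leaf: (403 − 400.3125)² / 400.3125 = 0.0180
  green-stemmed potato-leaf: (130 − 133.4375)² / 133.4375 = 0.0886
χ² = 0.0996 + 0.3412 + 0.0180 + 0.0886 = 0.5474 ≈ 0.547
Degrees of freedom = 4 − 1 = 3; critical value at α = 0.05 is 7.815.
Since 0.547 < 7.815, we fail to reject the null hypothesis — the data are consistent with the 9:3:3:1 ratio.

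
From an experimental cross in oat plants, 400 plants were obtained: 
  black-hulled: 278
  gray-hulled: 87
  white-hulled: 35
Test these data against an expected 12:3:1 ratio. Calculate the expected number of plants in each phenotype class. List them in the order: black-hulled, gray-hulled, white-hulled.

The 12:3:1 ratio has 16 parts, so with N = 400 the expected counts are:
  black-hulled: 400 × 12/16 = 300
  gray-hulled: 400 × 3/16 = 75
  white-hulled: 400 × 1/16 = 25

300, 75, 25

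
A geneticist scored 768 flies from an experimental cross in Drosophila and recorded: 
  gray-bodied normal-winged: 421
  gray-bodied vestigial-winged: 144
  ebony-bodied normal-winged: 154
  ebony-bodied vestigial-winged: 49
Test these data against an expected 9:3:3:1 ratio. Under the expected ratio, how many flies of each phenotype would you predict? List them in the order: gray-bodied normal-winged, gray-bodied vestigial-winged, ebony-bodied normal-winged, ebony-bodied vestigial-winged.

Under the 9:3:3:1 hypothesis (Σ ratio = 16, N = 768):
  gray-bodied normal-winged: 768 × 9/16 = 432
  gray-bodied vestigial-winged: 768 × 3/16 = 144
  ebony-bodied normal-winged: 768 × 3/16 = 144
  ebony-bodied vestigial-winged: 768 × 1/16 = 48

432, 144, 144, 48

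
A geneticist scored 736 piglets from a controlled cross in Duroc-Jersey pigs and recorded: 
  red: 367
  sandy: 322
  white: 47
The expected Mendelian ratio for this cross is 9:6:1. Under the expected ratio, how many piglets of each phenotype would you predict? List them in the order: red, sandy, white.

414, 276, 46

Expected counts for N = 736 under a 9:6:1 ratio (total parts = 16):
  red: 736 × 9/16 = 414
  sandy: 736 × 6/16 = 276
  white: 736 × 1/16 = 46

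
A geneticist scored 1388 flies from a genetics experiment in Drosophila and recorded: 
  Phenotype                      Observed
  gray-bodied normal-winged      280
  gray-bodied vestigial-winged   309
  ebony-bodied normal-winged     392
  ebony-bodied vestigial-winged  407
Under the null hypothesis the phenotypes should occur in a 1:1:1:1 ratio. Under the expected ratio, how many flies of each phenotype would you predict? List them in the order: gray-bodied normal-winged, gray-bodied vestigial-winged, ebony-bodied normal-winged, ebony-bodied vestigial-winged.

The 1:1:1:1 ratio has 4 parts, so with N = 1388 the expected counts are:
  gray-bodied normal-winged: 1388 × 1/4 = 347
  gray-bodied vestigial-winged: 1388 × 1/4 = 347
  ebony-bodied normal-winged: 1388 × 1/4 = 347
  ebony-bodied vestigial-winged: 1388 × 1/4 = 347

347, 347, 347, 347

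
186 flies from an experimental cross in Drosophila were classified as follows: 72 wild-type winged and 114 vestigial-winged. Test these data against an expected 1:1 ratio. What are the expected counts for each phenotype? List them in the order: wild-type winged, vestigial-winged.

Total ratio parts = 2. Expected numbers out of 186:
  wild-type winged: 186 × 1/2 = 93
  vestigial-winged: 186 × 1/2 = 93

93, 93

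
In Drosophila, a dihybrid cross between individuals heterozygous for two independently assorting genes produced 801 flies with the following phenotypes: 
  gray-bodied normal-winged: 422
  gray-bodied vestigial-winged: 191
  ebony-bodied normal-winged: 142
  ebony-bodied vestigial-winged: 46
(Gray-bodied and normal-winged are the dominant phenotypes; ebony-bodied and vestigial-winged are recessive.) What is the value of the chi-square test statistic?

A dihybrid F₂ with independent assortment and complete dominance at both loci gives a 9:3:3:1 phenotypic ratio.
The 9:3:3:1 ratio has 16 parts, so with N = 801 the expected counts are:
  gray-bodied normal-winged: 801 × 9/16 = 450.5625
  gray-bodied vestigial-winged: 801 × 3/16 = 150.1875
  ebony-bodied normal-winged: 801 × 3/16 = 150.1875
  ebony-bodied vestigial-winged: 801 × 1/16 = 50.0625
χ² = Σ (O − E)² / E
  gray-bodied normal-winged: (422 − 450.5625)² / 450.5625 = 1.8107
  gray-bodied vestigial-winged: (191 − 150.1875)² / 150.1875 = 11.0905
  ebony-bodied normal-winged: (142 − 150.1875)² / 150.1875 = 0.4463
  ebony-bodied vestigial-winged: (46 − 50.0625)² / 50.0625 = 0.3297
χ² = 1.8107 + 11.0905 + 0.4463 + 0.3297 = 13.6772 ≈ 13.677

13.677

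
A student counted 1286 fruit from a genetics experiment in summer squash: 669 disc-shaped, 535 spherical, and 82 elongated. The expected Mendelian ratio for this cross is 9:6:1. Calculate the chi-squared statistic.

Total ratio parts = 16. Expected numbers out of 1286:
  disc-shaped: 1286 × 9/16 = 723.375
  spherical: 1286 × 6/16 = 482.25
  elongated: 1286 × 1/16 = 80.375
χ² = Σ (O − E)² / E
  disc-shaped: (669 − 723.375)² / 723.375 = 4.0873
  spherical: (535 − 482.25)² / 482.25 = 5.7700
  elongated: (82 − 80.375)² / 80.375 = 0.0329
χ² = 4.0873 + 5.7700 + 0.0329 = 9.8902 ≈ 9.890

9.890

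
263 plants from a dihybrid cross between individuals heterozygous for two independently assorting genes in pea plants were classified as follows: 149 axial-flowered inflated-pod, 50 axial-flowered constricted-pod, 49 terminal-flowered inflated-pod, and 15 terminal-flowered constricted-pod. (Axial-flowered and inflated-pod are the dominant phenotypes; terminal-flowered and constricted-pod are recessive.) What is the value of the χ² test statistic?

A dihybrid F₂ with independent assortment and complete dominance at both loci gives a 9:3:3:1 phenotypic ratio.
Under the 9:3:3:1 hypothesis (Σ ratio = 16, N = 263):
  axial-flowered inflated-pod: 263 × 9/16 = 147.9375
  axial-flowered constricted-pod: 263 × 3/16 = 49.3125
  terminal-flowered inflated-pod: 263 × 3/16 = 49.3125
  terminal-flowered constricted-pod: 263 × 1/16 = 16.4375
χ² = Σ (O − E)² / E
  axial-flowered inflated-pod: (149 − 147.9375)² / 147.9375 = 0.0076
  axial-flowered constricted-pod: (50 − 49.3125)² / 49.3125 = 0.0096
  terminal-flowered inflated-pod: (49 − 49.3125)² / 49.3125 = 0.0020
  terminal-flowered constricted-pod: (15 − 16.4375)² / 16.4375 = 0.1257
χ² = 0.0076 + 0.0096 + 0.0020 + 0.1257 = 0.1449 ≈ 0.145

0.145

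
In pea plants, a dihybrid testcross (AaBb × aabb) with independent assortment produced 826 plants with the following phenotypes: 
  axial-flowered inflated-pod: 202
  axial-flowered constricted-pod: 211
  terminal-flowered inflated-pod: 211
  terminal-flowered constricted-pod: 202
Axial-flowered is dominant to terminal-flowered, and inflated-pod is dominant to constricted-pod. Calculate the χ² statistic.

A dihybrid testcross with independent assortment gives a 1:1:1:1 ratio.
Under the 1:1:1:1 hypothesis (Σ ratio = 4, N = 826):
  axial-flowered inflated-pod: 826 × 1/4 = 206.5
  axial-flowered constricted-pod: 826 × 1/4 = 206.5
  terminal-flowered inflated-pod: 826 × 1/4 = 206.5
  terminal-flowered constricted-pod: 826 × 1/4 = 206.5
χ² = Σ (O − E)² / E
  axial-flowered inflated-pod: (202 − 206.5)² / 206.5 = 0.0981
  axial-flowered constricted-pod: (211 − 206.5)² / 206.5 = 0.0981
  terminal-flowered inflated-pod: (211 − 206.5)² / 206.5 = 0.0981
  terminal-flowered constricted-pod: (202 − 206.5)² / 206.5 = 0.0981
χ² = 0.0981 + 0.0981 + 0.0981 + 0.0981 = 0.3924 ≈ 0.392

0.392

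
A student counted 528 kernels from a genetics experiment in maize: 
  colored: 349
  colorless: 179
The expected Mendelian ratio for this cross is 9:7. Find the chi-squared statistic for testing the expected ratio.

20.810

Total ratio parts = 16. Expected numbers out of 528:
  colored: 528 × 9/16 = 297
  colorless: 528 × 7/16 = 231
χ² = Σ (O − E)² / E
  colored: (349 − 297)² / 297 = 9.1044
  colorless: (179 − 231)² / 231 = 11.7056
χ² = 9.1044 + 11.7056 = 20.810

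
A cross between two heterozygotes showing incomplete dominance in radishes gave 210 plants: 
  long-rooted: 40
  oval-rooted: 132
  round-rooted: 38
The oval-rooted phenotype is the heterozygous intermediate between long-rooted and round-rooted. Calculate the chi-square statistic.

13.924

With incomplete dominance, a heterozygote × heterozygote cross gives a 1:2:1 phenotypic ratio.
The 1:2:1 ratio has 4 parts, so with N = 210 the expected counts are:
  long-rooted: 210 × 1/4 = 52.5
  oval-rooted: 210 × 2/4 = 105
  round-rooted: 210 × 1/4 = 52.5
χ² = Σ (O − E)² / E
  long-rooted: (40 − 52.5)² / 52.5 = 2.9762
  oval-rooted: (132 − 105)² / 105 = 6.9429
  round-rooted: (38 − 52.5)² / 52.5 = 4.0048
χ² = 2.9762 + 6.9429 + 4.0048 = 13.9239 ≈ 13.924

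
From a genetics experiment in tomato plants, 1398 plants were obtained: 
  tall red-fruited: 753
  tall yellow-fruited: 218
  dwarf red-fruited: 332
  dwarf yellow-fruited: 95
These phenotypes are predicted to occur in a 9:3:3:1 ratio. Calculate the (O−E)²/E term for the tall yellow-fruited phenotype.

The 9:3:3:1 ratio has 16 parts, so with N = 1398 the expected counts are:
  tall red-fruited: 1398 × 9/16 = 786.375
  tall yellow-fruited: 1398 × 3/16 = 262.125
  dwarf red-fruited: 1398 × 3/16 = 262.125
  dwarf yellow-fruited: 1398 × 1/16 = 87.375
Contribution of tall yellow-fruited: (218 − 262.125)² / 262.125 = 7.4278

7.428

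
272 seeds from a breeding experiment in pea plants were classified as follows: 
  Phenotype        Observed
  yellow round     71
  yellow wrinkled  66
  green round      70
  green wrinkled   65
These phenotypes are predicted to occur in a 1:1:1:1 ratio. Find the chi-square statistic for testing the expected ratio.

The 1:1:1:1 ratio has 4 parts, so with N = 272 the expected counts are:
  yellow round: 272 × 1/4 = 68
  yellow wrinkled: 272 × 1/4 = 68
  green round: 272 × 1/4 = 68
  green wrinkled: 272 × 1/4 = 68
χ² = Σ (O − E)² / E
  yellow round: (71 − 68)² / 68 = 0.1324
  yellow wrinkled: (66 − 68)² / 68 = 0.0588
  green round: (70 − 68)² / 68 = 0.0588
  green wrinkled: (65 − 68)² / 68 = 0.1324
χ² = 0.1324 + 0.0588 + 0.0588 + 0.1324 = 0.3824 ≈ 0.382

0.382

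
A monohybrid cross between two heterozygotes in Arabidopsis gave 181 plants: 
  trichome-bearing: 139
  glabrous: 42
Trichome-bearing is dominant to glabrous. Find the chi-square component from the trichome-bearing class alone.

0.078

For a monohybrid cross between heterozygotes with complete dominance, the expected phenotypic ratio is 3:1.
The 3:1 ratio has 4 parts, so with N = 181 the expected counts are:
  trichome-bearing: 181 × 3/4 = 135.75
  glabrous: 181 × 1/4 = 45.25
Contribution of trichome-bearing: (139 − 135.75)² / 135.75 = 0.0778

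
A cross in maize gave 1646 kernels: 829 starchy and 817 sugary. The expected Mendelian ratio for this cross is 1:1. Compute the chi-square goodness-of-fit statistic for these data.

0.087

Under the 1:1 hypothesis (Σ ratio = 2, N = 1646):
  starchy: 1646 × 1/2 = 823
  sugary: 1646 × 1/2 = 823
χ² = Σ (O − E)² / E
  starchy: (829 − 823)² / 823 = 0.0437
  sugary: (817 − 823)² / 823 = 0.0437
χ² = 0.0437 + 0.0437 = 0.0874 ≈ 0.087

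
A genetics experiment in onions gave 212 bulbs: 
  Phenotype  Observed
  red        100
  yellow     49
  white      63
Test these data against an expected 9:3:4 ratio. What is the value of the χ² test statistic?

7.147

The 9:3:4 ratio has 16 parts, so with N = 212 the expected counts are:
  red: 212 × 9/16 = 119.25
  yellow: 212 × 3/16 = 39.75
  white: 212 × 4/16 = 53
χ² = Σ (O − E)² / E
  red: (100 − 119.25)² / 119.25 = 3.1074
  yellow: (49 − 39.75)² / 39.75 = 2.1525
  white: (63 − 53)² / 53 = 1.8868
χ² = 3.1074 + 2.1525 + 1.8868 = 7.1467 ≈ 7.147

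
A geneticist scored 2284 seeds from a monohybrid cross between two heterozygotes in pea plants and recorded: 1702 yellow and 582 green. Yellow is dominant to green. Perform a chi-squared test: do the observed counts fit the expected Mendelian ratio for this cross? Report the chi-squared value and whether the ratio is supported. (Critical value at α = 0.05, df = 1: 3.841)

0.283; consistent

For a monohybrid cross between heterozygotes with complete dominance, the expected phenotypic ratio is 3:1.
Under the 3:1 hypothesis (Σ ratio = 4, N = 2284):
  yellow: 2284 × 3/4 = 1713
  green: 2284 × 1/4 = 571
χ² = Σ (O − E)² / E
  yellow: (1702 − 1713)² / 1713 = 0.0706
  green: (582 − 571)² / 571 = 0.2119
χ² = 0.0706 + 0.2119 = 0.2825 ≈ 0.283
Degrees of freedom = 2 − 1 = 1; critical value at α = 0.05 is 3.841.
Since 0.283 < 3.841, we fail to reject the null hypothesis — the data are consistent with the 3:1 ratio.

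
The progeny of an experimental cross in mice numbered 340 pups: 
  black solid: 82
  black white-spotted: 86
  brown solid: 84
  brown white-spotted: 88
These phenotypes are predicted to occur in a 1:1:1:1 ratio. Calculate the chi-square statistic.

Total ratio parts = 4. Expected numbers out of 340:
  black solid: 340 × 1/4 = 85
  black white-spotted: 340 × 1/4 = 85
  brown solid: 340 × 1/4 = 85
  brown white-spotted: 340 × 1/4 = 85
χ² = Σ (O − E)² / E
  black solid: (82 − 85)² / 85 = 0.1059
  black white-spotted: (86 − 85)² / 85 = 0.0118
  brown solid: (84 − 85)² / 85 = 0.0118
  brown white-spotted: (88 − 85)² / 85 = 0.1059
χ² = 0.1059 + 0.0118 + 0.0118 + 0.1059 = 0.2354 ≈ 0.235

0.235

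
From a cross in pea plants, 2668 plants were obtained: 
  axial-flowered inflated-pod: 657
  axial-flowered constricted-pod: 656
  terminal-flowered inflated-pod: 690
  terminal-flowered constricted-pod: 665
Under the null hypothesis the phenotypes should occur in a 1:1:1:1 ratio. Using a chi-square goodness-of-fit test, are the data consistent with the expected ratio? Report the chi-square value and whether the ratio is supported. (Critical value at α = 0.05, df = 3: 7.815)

The 1:1:1:1 ratio has 4 parts, so with N = 2668 the expected counts are:
  axial-flowered inflated-pod: 2668 × 1/4 = 667
  axial-flowered constricted-pod: 2668 × 1/4 = 667
  terminal-flowered inflated-pod: 2668 × 1/4 = 667
  terminal-flowered constricted-pod: 2668 × 1/4 = 667
χ² = Σ (O − E)² / E
  axial-flowered inflated-pod: (657 − 667)² / 667 = 0.1499
  axial-flowered constricted-pod: (656 − 667)² / 667 = 0.1814
  terminal-flowered inflated-pod: (690 − 667)² / 667 = 0.7931
  terminal-flowered constricted-pod: (665 − 667)² / 667 = 0.0060
χ² = 0.1499 + 0.1814 + 0.7931 + 0.0060 = 1.1304 ≈ 1.130
Degrees of freedom = 4 − 1 = 3; critical value at α = 0.05 is 7.815.
Since 1.130 < 7.815, we fail to reject the null hypothesis — the data are consistent with the 1:1:1:1 ratio.

1.130; consistent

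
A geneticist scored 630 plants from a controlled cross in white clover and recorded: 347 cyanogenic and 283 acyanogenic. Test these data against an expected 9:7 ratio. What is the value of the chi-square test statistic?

The 9:7 ratio has 16 parts, so with N = 630 the expected counts are:
  cyanogenic: 630 × 9/16 = 354.375
  acyanogenic: 630 × 7/16 = 275.625
χ² = Σ (O − E)² / E
  cyanogenic: (347 − 354.375)² / 354.375 = 0.1535
  acyanogenic: (283 − 275.625)² / 275.625 = 0.1973
χ² = 0.1535 + 0.1973 = 0.3508 ≈ 0.351

0.351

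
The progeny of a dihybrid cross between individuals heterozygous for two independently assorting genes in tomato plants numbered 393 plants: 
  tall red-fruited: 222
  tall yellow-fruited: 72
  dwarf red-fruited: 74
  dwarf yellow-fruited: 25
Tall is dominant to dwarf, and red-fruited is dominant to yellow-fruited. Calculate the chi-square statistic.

A dihybrid F₂ with independent assortment and complete dominance at both loci gives a 9:3:3:1 phenotypic ratio.
Expected counts for N = 393 under a 9:3:3:1 ratio (total parts = 16):
  tall red-fruited: 393 × 9/16 = 221.0625
  tall yellow-fruited: 393 × 3/16 = 73.6875
  dwarf red-fruited: 393 × 3/16 = 73.6875
  dwarf yellow-fruited: 393 × 1/16 = 24.5625
χ² = Σ (O − E)² / E
  tall red-fruited: (222 − 221.0625)² / 221.0625 = 0.0040
  tall yellow-fruited: (72 − 73.6875)² / 73.6875 = 0.0386
  dwarf red-fruited: (74 − 73.6875)² / 73.6875 = 0.0013
  dwarf yellow-fruited: (25 − 24.5625)² / 24.5625 = 0.0078
χ² = 0.0040 + 0.0386 + 0.0013 + 0.0078 = 0.0517 ≈ 0.052

0.052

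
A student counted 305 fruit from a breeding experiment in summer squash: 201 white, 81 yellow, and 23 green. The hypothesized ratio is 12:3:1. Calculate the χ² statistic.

14.095

Under the 12:3:1 hypothesis (Σ ratio = 16, N = 305):
  white: 305 × 12/16 = 228.75
  yellow: 305 × 3/16 = 57.1875
  green: 305 × 1/16 = 19.0625
χ² = Σ (O − E)² / E
  white: (201 − 228.75)² / 228.75 = 3.3664
  yellow: (81 − 57.1875)² / 57.1875 = 9.9154
  green: (23 − 19.0625)² / 19.0625 = 0.8133
χ² = 3.3664 + 9.9154 + 0.8133 = 14.0951 ≈ 14.095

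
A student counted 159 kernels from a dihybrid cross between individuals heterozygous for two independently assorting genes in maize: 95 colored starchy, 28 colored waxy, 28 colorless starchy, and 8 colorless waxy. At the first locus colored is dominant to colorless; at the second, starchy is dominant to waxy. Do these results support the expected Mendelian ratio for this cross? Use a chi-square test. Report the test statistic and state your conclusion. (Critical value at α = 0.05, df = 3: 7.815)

0.944; consistent

A dihybrid F₂ with independent assortment and complete dominance at both loci gives a 9:3:3:1 phenotypic ratio.
Total ratio parts = 16. Expected numbers out of 159:
  colored starchy: 159 × 9/16 = 89.4375
  colored waxy: 159 × 3/16 = 29.8125
  colorless starchy: 159 × 3/16 = 29.8125
  colorless waxy: 159 × 1/16 = 9.9375
χ² = Σ (O − E)² / E
  colored starchy: (95 − 89.4375)² / 89.4375 = 0.3460
  colored waxy: (28 − 29.8125)² / 29.8125 = 0.1102
  colorless starchy: (28 − 29.8125)² / 29.8125 = 0.1102
  colorless waxy: (8 − 9.9375)² / 9.9375 = 0.3778
χ² = 0.3460 + 0.1102 + 0.1102 + 0.3778 = 0.9442 ≈ 0.944
Degrees of freedom = 4 − 1 = 3; critical value at α = 0.05 is 7.815.
Since 0.944 < 7.815, we fail to reject the null hypothesis — the data are consistent with the 9:3:3:1 ratio.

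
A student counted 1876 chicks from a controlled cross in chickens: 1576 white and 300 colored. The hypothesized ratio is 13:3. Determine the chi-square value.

Expected counts for N = 1876 under a 13:3 ratio (total parts = 16):
  white: 1876 × 13/16 = 1524.25
  colored: 1876 × 3/16 = 351.75
χ² = Σ (O − E)² / E
  white: (1576 − 1524.25)² / 1524.25 = 1.7570
  colored: (300 − 351.75)² / 351.75 = 7.6135
χ² = 1.7570 + 7.6135 = 9.3705 ≈ 9.371

9.371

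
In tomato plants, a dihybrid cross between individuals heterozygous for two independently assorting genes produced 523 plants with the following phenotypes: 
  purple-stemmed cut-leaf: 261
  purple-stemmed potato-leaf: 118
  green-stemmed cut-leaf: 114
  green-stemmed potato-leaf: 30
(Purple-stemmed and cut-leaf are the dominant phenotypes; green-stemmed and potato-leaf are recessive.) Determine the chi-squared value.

A dihybrid F₂ with independent assortment and complete dominance at both loci gives a 9:3:3:1 phenotypic ratio.
Total ratio parts = 16. Expected numbers out of 523:
  purple-stemmed cut-leaf: 523 × 9/16 = 294.1875
  purple-stemmed potato-leaf: 523 × 3/16 = 98.0625
  green-stemmed cut-leaf: 523 × 3/16 = 98.0625
  green-stemmed potato-leaf: 523 × 1/16 = 32.6875
χ² = Σ (O − E)² / E
  purple-stemmed cut-leaf: (261 − 294.1875)² / 294.1875 = 3.7439
  purple-stemmed potato-leaf: (118 − 98.0625)² / 98.0625 = 4.0536
  green-stemmed cut-leaf: (114 − 98.0625)² / 98.0625 = 2.5902
  green-stemmed potato-leaf: (30 − 32.6875)² / 32.6875 = 0.2210
χ² = 3.7439 + 4.0536 + 2.5902 + 0.2210 = 10.6087 ≈ 10.609

10.609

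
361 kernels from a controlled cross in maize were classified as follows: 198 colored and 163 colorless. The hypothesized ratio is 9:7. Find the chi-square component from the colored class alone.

0.126

Total ratio parts = 16. Expected numbers out of 361:
  colored: 361 × 9/16 = 203.0625
  colorless: 361 × 7/16 = 157.9375
Contribution of colored: (198 − 203.0625)² / 203.0625 = 0.1262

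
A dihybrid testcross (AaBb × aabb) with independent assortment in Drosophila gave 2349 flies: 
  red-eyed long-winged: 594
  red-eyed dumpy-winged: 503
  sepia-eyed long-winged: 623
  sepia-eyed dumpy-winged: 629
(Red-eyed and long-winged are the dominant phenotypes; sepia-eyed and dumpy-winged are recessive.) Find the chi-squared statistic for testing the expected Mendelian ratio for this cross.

17.309

A dihybrid testcross with independent assortment gives a 1:1:1:1 ratio.
Under the 1:1:1:1 hypothesis (Σ ratio = 4, N = 2349):
  red-eyed long-winged: 2349 × 1/4 = 587.25
  red-eyed dumpy-winged: 2349 × 1/4 = 587.25
  sepia-eyed long-winged: 2349 × 1/4 = 587.25
  sepia-eyed dumpy-winged: 2349 × 1/4 = 587.25
χ² = Σ (O − E)² / E
  red-eyed long-winged: (594 − 587.25)² / 587.25 = 0.0776
  red-eyed dumpy-winged: (503 − 587.25)² / 587.25 = 12.0870
  sepia-eyed long-winged: (623 − 587.25)² / 587.25 = 2.1764
  sepia-eyed dumpy-winged: (629 − 587.25)² / 587.25 = 2.9682
χ² = 0.0776 + 12.0870 + 2.1764 + 2.9682 = 17.3092 ≈ 17.309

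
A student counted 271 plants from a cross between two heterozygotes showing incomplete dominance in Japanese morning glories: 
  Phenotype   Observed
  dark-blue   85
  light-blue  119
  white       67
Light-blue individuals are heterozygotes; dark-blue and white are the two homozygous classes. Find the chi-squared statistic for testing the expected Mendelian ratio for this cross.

With incomplete dominance, a heterozygote × heterozygote cross gives a 1:2:1 phenotypic ratio.
Expected counts for N = 271 under a 1:2:1 ratio (total parts = 4):
  dark-blue: 271 × 1/4 = 67.75
  light-blue: 271 × 2/4 = 135.5
  white: 271 × 1/4 = 67.75
χ² = Σ (O − E)² / E
  dark-blue: (85 − 67.75)² / 67.75 = 4.3921
  light-blue: (119 − 135.5)² / 135.5 = 2.0092
  white: (67 − 67.75)² / 67.75 = 0.0083
χ² = 4.3921 + 2.0092 + 0.0083 = 6.4096 ≈ 6.410

6.410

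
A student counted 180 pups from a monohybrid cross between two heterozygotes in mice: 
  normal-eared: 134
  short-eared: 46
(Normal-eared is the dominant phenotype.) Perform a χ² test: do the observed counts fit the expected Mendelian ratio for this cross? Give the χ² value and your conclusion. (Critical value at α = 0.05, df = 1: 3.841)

0.030; consistent

For a monohybrid cross between heterozygotes with complete dominance, the expected phenotypic ratio is 3:1.
Under the 3:1 hypothesis (Σ ratio = 4, N = 180):
  normal-eared: 180 × 3/4 = 135
  short-eared: 180 × 1/4 = 45
χ² = Σ (O − E)² / E
  normal-eared: (134 − 135)² / 135 = 0.0074
  short-eared: (46 − 45)² / 45 = 0.0222
χ² = 0.0074 + 0.0222 = 0.0296 ≈ 0.030
Degrees of freedom = 2 − 1 = 1; critical value at α = 0.05 is 3.841.
Since 0.030 < 3.841, we fail to reject the null hypothesis — the data are consistent with the 3:1 ratio.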